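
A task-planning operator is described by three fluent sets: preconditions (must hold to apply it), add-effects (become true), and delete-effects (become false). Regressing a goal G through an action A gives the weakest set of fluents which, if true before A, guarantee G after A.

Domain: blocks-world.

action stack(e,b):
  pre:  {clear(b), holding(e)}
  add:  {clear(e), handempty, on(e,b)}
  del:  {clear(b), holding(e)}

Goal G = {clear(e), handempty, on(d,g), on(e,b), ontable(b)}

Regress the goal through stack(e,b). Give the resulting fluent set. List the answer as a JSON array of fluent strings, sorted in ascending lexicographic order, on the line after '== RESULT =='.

Compute (G \ add) ∪ pre:
  G ∩ del = {}  (empty — regression defined)
  G \ add = {clear(e), handempty, on(d,g), on(e,b), ontable(b)} \ {clear(e), handempty, on(e,b)} = {on(d,g), ontable(b)}
  ∪ pre   = {on(d,g), ontable(b)} ∪ {clear(b), holding(e)}
          = {clear(b), holding(e), on(d,g), ontable(b)}

== RESULT ==
["clear(b)", "holding(e)", "on(d,g)", "ontable(b)"]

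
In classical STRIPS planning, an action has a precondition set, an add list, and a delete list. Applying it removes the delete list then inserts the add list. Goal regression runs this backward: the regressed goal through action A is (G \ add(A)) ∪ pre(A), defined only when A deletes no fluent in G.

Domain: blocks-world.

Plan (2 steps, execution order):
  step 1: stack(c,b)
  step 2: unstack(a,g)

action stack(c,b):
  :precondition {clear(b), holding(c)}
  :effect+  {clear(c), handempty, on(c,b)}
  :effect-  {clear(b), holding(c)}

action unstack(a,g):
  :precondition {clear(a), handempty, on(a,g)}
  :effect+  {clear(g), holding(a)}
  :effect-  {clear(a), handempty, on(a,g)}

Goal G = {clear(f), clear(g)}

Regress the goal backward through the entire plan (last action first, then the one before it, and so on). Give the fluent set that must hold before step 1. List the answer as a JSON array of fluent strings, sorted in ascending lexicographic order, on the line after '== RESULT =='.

Regress step by step:
  through step 2 (unstack(a,g)): drop {clear(g)}, keep {clear(f)}, require {clear(a), handempty, on(a,g)}
    → {clear(a), clear(f), handempty, on(a,g)}
  through step 1 (stack(c,b)): drop {handempty}, keep {clear(a), clear(f), on(a,g)}, require {clear(b), holding(c)}
    → {clear(a), clear(b), clear(f), holding(c), on(a,g)}

== RESULT ==
["clear(a)", "clear(b)", "clear(f)", "holding(c)", "on(a,g)"]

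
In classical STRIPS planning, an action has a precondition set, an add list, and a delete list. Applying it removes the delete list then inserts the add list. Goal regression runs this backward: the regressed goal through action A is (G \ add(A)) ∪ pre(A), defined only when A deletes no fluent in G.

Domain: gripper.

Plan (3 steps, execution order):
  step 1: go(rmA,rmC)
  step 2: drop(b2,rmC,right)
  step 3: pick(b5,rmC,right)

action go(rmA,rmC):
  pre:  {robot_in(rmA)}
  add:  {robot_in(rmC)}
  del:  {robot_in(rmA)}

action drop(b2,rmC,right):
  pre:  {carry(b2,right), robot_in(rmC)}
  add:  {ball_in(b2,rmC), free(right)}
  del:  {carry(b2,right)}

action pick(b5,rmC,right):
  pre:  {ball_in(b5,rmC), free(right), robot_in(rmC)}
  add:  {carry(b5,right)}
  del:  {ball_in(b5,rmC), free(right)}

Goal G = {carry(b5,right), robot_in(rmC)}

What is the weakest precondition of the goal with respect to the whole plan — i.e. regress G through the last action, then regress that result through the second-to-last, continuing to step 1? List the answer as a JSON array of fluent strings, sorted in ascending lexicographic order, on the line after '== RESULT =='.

Work backward from the goal:
  through step 3 (pick(b5,rmC,right)): drop {carry(b5,right)}, keep {robot_in(rmC)}, require {ball_in(b5,rmC), free(right), robot_in(rmC)}
    → {ball_in(b5,rmC), free(right), robot_in(rmC)}
  through step 2 (drop(b2,rmC,right)): drop {free(right)}, keep {ball_in(b5,rmC), robot_in(rmC)}, require {carry(b2,right), robot_in(rmC)}
    → {ball_in(b5,rmC), carry(b2,right), robot_in(rmC)}
  through step 1 (go(rmA,rmC)): drop {robot_in(rmC)}, keep {ball_in(b5,rmC), carry(b2,right)}, require {robot_in(rmA)}
    → {ball_in(b5,rmC), carry(b2,right), robot_in(rmA)}

== RESULT ==
["ball_in(b5,rmC)", "carry(b2,right)", "robot_in(rmA)"]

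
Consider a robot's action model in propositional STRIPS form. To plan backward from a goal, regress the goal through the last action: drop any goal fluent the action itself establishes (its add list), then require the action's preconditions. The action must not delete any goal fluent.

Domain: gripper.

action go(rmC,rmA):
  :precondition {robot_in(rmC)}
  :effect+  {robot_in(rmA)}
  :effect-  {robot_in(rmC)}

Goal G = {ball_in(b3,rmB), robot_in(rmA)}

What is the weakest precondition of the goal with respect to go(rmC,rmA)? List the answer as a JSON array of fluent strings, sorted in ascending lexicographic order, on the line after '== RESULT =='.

Regress:
  G ∩ del = {}  (empty — regression defined)
  G \ add = {ball_in(b3,rmB), robot_in(rmA)} \ {robot_in(rmA)} = {ball_in(b3,rmB)}
  ∪ pre   = {ball_in(b3,rmB)} ∪ {robot_in(rmC)}
          = {ball_in(b3,rmB), robot_in(rmC)}

== RESULT ==
["ball_in(b3,rmB)", "robot_in(rmC)"]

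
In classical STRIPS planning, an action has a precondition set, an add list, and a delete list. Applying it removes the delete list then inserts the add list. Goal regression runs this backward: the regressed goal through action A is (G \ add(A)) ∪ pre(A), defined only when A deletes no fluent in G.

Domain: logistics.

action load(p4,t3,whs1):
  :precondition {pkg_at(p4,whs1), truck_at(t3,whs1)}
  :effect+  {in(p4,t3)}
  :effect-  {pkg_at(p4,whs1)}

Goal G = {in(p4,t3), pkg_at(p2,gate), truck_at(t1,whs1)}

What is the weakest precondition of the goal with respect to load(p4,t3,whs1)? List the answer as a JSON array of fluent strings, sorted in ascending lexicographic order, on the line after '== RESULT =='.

Compute (G \ add) ∪ pre:
  G ∩ del = {}  (empty — regression defined)
  G \ add = {in(p4,t3), pkg_at(p2,gate), truck_at(t1,whs1)} \ {in(p4,t3)} = {pkg_at(p2,gate), truck_at(t1,whs1)}
  ∪ pre   = {pkg_at(p2,gate), truck_at(t1,whs1)} ∪ {pkg_at(p4,whs1), truck_at(t3,whs1)}
          = {pkg_at(p2,gate), pkg_at(p4,whs1), truck_at(t1,whs1), truck_at(t3,whs1)}

== RESULT ==
["pkg_at(p2,gate)", "pkg_at(p4,whs1)", "truck_at(t1,whs1)", "truck_at(t3,whs1)"]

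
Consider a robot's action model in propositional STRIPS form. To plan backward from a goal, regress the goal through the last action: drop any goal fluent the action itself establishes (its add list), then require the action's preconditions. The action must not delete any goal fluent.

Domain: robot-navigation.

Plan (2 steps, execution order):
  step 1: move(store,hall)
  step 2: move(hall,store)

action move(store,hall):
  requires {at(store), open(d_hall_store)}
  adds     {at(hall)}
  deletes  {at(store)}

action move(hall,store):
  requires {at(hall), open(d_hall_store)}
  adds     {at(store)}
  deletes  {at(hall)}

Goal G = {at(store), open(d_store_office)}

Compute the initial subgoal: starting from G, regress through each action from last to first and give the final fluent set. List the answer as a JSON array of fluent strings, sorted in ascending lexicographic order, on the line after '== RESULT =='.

Work backward from the goal:
  through step 2 (move(hall,store)): drop {at(store)}, keep {open(d_store_office)}, require {at(hall), open(d_hall_store)}
    → {at(hall), open(d_hall_store), open(d_store_office)}
  through step 1 (move(store,hall)): drop {at(hall)}, keep {open(d_hall_store), open(d_store_office)}, require {at(store), open(d_hall_store)}
    → {at(store), open(d_hall_store), open(d_store_office)}

== RESULT ==
["at(store)", "open(d_hall_store)", "open(d_store_office)"]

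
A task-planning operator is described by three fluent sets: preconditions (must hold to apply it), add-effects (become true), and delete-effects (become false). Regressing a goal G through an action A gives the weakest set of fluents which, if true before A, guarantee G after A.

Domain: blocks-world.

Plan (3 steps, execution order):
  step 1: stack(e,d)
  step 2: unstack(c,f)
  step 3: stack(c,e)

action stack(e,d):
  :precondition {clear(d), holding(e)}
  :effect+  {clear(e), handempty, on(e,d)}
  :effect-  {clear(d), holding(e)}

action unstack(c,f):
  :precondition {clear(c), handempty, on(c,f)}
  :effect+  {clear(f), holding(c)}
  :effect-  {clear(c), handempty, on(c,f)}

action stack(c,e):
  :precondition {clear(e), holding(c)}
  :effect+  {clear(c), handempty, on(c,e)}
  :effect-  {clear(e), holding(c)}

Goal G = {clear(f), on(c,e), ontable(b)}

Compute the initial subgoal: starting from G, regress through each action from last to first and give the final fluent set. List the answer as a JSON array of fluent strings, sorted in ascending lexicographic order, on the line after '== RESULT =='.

Work backward from the goal:
  through step 3 (stack(c,e)): drop {on(c,e)}, keep {clear(f), ontable(b)}, require {clear(e), holding(c)}
    → {clear(e), clear(f), holding(c), ontable(b)}
  through step 2 (unstack(c,f)): drop {clear(f), holding(c)}, keep {clear(e), ontable(b)}, require {clear(c), handempty, on(c,f)}
    → {clear(c), clear(e), handempty, on(c,f), ontable(b)}
  through step 1 (stack(e,d)): drop {clear(e), handempty}, keep {clear(c), on(c,f), ontable(b)}, require {clear(d), holding(e)}
    → {clear(c), clear(d), holding(e), on(c,f), ontable(b)}

== RESULT ==
["clear(c)", "clear(d)", "holding(e)", "on(c,f)", "ontable(b)"]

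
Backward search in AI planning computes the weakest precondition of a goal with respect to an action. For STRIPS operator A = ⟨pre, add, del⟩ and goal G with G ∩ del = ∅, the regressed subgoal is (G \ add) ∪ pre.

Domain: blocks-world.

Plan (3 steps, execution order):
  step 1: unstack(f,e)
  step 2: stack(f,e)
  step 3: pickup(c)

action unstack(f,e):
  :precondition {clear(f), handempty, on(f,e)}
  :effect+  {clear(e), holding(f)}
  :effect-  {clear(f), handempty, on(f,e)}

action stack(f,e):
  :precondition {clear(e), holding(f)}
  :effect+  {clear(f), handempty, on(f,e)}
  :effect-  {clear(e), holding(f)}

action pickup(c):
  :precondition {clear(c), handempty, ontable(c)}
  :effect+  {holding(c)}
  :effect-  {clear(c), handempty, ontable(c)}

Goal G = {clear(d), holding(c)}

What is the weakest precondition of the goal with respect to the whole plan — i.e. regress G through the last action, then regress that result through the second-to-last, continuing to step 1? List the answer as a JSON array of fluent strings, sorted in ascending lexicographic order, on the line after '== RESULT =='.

Regress step by step:
  through step 3 (pickup(c)): drop {holding(c)}, keep {clear(d)}, require {clear(c), handempty, ontable(c)}
    → {clear(c), clear(d), handempty, ontable(c)}
  through step 2 (stack(f,e)): drop {handempty}, keep {clear(c), clear(d), ontable(c)}, require {clear(e), holding(f)}
    → {clear(c), clear(d), clear(e), holding(f), ontable(c)}
  through step 1 (unstack(f,e)): drop {clear(e), holding(f)}, keep {clear(c), clear(d), ontable(c)}, require {clear(f), handempty, on(f,e)}
    → {clear(c), clear(d), clear(f), handempty, on(f,e), ontable(c)}

== RESULT ==
["clear(c)", "clear(d)", "clear(f)", "handempty", "on(f,e)", "ontable(c)"]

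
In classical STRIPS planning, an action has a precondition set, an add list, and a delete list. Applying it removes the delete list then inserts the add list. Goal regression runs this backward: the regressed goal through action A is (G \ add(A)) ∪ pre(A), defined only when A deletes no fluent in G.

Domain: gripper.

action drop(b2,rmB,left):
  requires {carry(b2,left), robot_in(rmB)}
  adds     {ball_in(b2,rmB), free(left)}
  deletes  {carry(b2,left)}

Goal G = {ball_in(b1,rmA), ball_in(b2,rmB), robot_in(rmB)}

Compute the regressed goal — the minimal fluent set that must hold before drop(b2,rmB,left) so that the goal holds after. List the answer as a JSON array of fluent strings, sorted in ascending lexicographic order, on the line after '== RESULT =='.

Regress:
  G ∩ del = {}  (empty — regression defined)
  G \ add = {ball_in(b1,rmA), ball_in(b2,rmB), robot_in(rmB)} \ {ball_in(b2,rmB), free(left)} = {ball_in(b1,rmA), robot_in(rmB)}
  ∪ pre   = {ball_in(b1,rmA), robot_in(rmB)} ∪ {carry(b2,left), robot_in(rmB)}
          = {ball_in(b1,rmA), carry(b2,left), robot_in(rmB)}

== RESULT ==
["ball_in(b1,rmA)", "carry(b2,left)", "robot_in(rmB)"]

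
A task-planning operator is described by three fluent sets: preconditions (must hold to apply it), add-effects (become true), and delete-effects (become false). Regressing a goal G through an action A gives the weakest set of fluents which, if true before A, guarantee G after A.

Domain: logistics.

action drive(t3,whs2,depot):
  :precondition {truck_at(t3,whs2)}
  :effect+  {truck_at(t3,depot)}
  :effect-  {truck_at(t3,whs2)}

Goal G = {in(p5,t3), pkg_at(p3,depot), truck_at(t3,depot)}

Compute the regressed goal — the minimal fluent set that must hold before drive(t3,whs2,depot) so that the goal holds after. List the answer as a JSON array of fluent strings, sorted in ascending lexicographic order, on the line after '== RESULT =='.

Compute (G \ add) ∪ pre:
  G ∩ del = {}  (empty — regression defined)
  G \ add = {in(p5,t3), pkg_at(p3,depot), truck_at(t3,depot)} \ {truck_at(t3,depot)} = {in(p5,t3), pkg_at(p3,depot)}
  ∪ pre   = {in(p5,t3), pkg_at(p3,depot)} ∪ {truck_at(t3,whs2)}
          = {in(p5,t3), pkg_at(p3,depot), truck_at(t3,whs2)}

== RESULT ==
["in(p5,t3)", "pkg_at(p3,depot)", "truck_at(t3,whs2)"]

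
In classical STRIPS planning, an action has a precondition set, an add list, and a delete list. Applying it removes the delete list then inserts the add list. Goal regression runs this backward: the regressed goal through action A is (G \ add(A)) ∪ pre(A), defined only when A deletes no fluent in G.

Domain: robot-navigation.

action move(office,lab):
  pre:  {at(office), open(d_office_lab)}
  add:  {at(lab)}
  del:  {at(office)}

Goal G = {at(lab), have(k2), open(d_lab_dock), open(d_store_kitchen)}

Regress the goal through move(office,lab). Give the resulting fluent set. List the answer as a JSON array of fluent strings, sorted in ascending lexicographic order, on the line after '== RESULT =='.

Compute (G \ add) ∪ pre:
  G ∩ del = {}  (empty — regression defined)
  G \ add = {at(lab), have(k2), open(d_lab_dock), open(d_store_kitchen)} \ {at(lab)} = {have(k2), open(d_lab_dock), open(d_store_kitchen)}
  ∪ pre   = {have(k2), open(d_lab_dock), open(d_store_kitchen)} ∪ {at(office), open(d_office_lab)}
          = {at(office), have(k2), open(d_lab_dock), open(d_office_lab), open(d_store_kitchen)}

== RESULT ==
["at(office)", "have(k2)", "open(d_lab_dock)", "open(d_office_lab)", "open(d_store_kitchen)"]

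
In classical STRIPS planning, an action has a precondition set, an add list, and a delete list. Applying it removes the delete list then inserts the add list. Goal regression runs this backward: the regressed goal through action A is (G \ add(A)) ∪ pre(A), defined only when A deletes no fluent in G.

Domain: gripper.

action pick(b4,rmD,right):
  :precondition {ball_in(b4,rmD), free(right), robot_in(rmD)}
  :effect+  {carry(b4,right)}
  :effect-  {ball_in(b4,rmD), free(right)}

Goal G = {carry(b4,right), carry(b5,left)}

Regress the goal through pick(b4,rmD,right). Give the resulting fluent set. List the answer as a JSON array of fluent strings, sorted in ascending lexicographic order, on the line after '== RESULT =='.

Regress:
  G ∩ del = {}  (empty — regression defined)
  G \ add = {carry(b4,right), carry(b5,left)} \ {carry(b4,right)} = {carry(b5,left)}
  ∪ pre   = {carry(b5,left)} ∪ {ball_in(b4,rmD), free(right), robot_in(rmD)}
          = {ball_in(b4,rmD), carry(b5,left), free(right), robot_in(rmD)}

== RESULT ==
["ball_in(b4,rmD)", "carry(b5,left)", "free(right)", "robot_in(rmD)"]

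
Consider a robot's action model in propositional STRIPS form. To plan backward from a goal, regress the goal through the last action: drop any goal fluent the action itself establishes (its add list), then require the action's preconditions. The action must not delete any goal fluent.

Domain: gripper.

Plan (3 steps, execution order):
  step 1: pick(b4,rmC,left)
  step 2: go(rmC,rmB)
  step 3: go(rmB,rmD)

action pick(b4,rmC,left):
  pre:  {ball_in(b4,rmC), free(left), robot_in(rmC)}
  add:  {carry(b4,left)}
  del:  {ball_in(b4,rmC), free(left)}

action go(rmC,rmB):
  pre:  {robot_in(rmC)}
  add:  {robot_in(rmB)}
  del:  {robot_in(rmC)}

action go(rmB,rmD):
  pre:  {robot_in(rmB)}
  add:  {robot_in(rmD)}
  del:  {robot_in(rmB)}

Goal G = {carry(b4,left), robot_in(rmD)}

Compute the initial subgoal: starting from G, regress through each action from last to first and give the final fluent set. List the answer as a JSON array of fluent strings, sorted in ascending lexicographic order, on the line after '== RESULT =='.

Work backward from the goal:
  through step 3 (go(rmB,rmD)): drop {robot_in(rmD)}, keep {carry(b4,left)}, require {robot_in(rmB)}
    → {carry(b4,left), robot_in(rmB)}
  through step 2 (go(rmC,rmB)): drop {robot_in(rmB)}, keep {carry(b4,left)}, require {robot_in(rmC)}
    → {carry(b4,left), robot_in(rmC)}
  through step 1 (pick(b4,rmC,left)): drop {carry(b4,left)}, keep {robot_in(rmC)}, require {ball_in(b4,rmC), free(left), robot_in(rmC)}
    → {ball_in(b4,rmC), free(left), robot_in(rmC)}

== RESULT ==
["ball_in(b4,rmC)", "free(left)", "robot_in(rmC)"]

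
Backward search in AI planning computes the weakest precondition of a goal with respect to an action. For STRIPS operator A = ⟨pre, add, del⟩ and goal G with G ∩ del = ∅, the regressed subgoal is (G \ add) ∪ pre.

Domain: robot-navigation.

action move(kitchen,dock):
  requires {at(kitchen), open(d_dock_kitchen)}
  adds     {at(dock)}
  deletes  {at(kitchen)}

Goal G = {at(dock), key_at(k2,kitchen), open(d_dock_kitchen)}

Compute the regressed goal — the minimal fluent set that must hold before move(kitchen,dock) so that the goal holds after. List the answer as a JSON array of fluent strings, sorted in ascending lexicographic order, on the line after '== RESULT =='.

Regress:
  G ∩ del = {}  (empty — regression defined)
  G \ add = {at(dock), key_at(k2,kitchen), open(d_dock_kitchen)} \ {at(dock)} = {key_at(k2,kitchen), open(d_dock_kitchen)}
  ∪ pre   = {key_at(k2,kitchen), open(d_dock_kitchen)} ∪ {at(kitchen), open(d_dock_kitchen)}
          = {at(kitchen), key_at(k2,kitchen), open(d_dock_kitchen)}

== RESULT ==
["at(kitchen)", "key_at(k2,kitchen)", "open(d_dock_kitchen)"]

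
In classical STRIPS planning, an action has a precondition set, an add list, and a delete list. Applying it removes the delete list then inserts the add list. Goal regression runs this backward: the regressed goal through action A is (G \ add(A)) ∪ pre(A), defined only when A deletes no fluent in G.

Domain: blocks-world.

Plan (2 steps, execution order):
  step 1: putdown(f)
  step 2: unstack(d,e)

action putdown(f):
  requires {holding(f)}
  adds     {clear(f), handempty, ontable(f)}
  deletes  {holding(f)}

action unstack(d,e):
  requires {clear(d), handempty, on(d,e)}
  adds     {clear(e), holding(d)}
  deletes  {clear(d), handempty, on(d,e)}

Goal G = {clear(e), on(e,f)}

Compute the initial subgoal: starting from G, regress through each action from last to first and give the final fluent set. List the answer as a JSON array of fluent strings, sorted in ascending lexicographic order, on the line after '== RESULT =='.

Regress step by step:
  through step 2 (unstack(d,e)): drop {clear(e)}, keep {on(e,f)}, require {clear(d), handempty, on(d,e)}
    → {clear(d), handempty, on(d,e), on(e,f)}
  through step 1 (putdown(f)): drop {handempty}, keep {clear(d), on(d,e), on(e,f)}, require {holding(f)}
    → {clear(d), holding(f), on(d,e), on(e,f)}

== RESULT ==
["clear(d)", "holding(f)", "on(d,e)", "on(e,f)"]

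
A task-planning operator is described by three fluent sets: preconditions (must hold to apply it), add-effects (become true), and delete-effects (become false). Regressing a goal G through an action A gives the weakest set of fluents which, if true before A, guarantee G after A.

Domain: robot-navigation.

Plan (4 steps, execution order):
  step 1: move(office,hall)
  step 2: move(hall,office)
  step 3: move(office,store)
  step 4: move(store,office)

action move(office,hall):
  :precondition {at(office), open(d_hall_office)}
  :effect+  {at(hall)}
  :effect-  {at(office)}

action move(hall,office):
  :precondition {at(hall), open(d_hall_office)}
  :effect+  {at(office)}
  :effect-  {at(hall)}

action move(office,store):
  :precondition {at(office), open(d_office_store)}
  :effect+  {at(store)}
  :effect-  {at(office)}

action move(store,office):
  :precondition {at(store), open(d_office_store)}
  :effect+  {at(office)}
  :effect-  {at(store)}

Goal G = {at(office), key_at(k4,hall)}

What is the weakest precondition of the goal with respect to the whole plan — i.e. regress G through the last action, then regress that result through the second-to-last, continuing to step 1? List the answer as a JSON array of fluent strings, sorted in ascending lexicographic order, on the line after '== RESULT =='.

Regress step by step:
  through step 4 (move(store,office)): drop {at(office)}, keep {key_at(k4,hall)}, require {at(store), open(d_office_store)}
    → {at(store), key_at(k4,hall), open(d_office_store)}
  through step 3 (move(office,store)): drop {at(store)}, keep {key_at(k4,hall), open(d_office_store)}, require {at(office), open(d_office_store)}
    → {at(office), key_at(k4,hall), open(d_office_store)}
  through step 2 (move(hall,office)): drop {at(office)}, keep {key_at(k4,hall), open(d_office_store)}, require {at(hall), open(d_hall_office)}
    → {at(hall), key_at(k4,hall), open(d_hall_office), open(d_office_store)}
  through step 1 (move(office,hall)): drop {at(hall)}, keep {key_at(k4,hall), open(d_hall_office), open(d_office_store)}, require {at(office), open(d_hall_office)}
    → {at(office), key_at(k4,hall), open(d_hall_office), open(d_office_store)}

== RESULT ==
["at(office)", "key_at(k4,hall)", "open(d_hall_office)", "open(d_office_store)"]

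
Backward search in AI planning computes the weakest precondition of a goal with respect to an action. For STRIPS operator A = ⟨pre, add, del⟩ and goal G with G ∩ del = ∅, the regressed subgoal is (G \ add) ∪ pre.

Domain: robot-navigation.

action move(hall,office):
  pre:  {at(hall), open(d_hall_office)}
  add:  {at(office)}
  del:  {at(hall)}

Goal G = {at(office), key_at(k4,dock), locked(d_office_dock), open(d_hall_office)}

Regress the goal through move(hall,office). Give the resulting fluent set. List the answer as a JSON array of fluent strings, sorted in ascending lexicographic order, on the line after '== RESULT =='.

Regress:
  G ∩ del = {}  (empty — regression defined)
  G \ add = {at(office), key_at(k4,dock), locked(d_office_dock), open(d_hall_office)} \ {at(office)} = {key_at(k4,dock), locked(d_office_dock), open(d_hall_office)}
  ∪ pre   = {key_at(k4,dock), locked(d_office_dock), open(d_hall_office)} ∪ {at(hall), open(d_hall_office)}
          = {at(hall), key_at(k4,dock), locked(d_office_dock), open(d_hall_office)}

== RESULT ==
["at(hall)", "key_at(k4,dock)", "locked(d_office_dock)", "open(d_hall_office)"]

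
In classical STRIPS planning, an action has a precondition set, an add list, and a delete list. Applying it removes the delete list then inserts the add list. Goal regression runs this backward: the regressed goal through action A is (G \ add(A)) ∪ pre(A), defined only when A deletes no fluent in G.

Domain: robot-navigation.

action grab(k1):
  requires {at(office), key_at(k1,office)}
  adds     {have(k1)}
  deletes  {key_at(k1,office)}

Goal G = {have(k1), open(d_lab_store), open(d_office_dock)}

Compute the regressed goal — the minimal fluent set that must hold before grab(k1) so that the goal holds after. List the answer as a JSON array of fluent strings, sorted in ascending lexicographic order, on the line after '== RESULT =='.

Compute (G \ add) ∪ pre:
  G ∩ del = {}  (empty — regression defined)
  G \ add = {have(k1), open(d_lab_store), open(d_office_dock)} \ {have(k1)} = {open(d_lab_store), open(d_office_dock)}
  ∪ pre   = {open(d_lab_store), open(d_office_dock)} ∪ {at(office), key_at(k1,office)}
          = {at(office), key_at(k1,office), open(d_lab_store), open(d_office_dock)}

== RESULT ==
["at(office)", "key_at(k1,office)", "open(d_lab_store)", "open(d_office_dock)"]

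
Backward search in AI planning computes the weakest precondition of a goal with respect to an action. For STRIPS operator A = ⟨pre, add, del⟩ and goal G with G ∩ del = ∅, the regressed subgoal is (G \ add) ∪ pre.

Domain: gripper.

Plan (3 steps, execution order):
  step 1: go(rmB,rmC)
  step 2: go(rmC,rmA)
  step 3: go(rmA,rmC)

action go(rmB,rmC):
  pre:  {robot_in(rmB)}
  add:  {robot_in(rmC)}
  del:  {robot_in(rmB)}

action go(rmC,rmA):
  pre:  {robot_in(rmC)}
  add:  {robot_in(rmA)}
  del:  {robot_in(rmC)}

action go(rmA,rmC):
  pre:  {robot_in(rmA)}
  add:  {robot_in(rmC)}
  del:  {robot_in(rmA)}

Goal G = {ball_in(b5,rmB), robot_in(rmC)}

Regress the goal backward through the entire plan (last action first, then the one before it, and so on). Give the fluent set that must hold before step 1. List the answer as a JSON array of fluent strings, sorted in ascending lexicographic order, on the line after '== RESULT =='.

Regress step by step:
  through step 3 (go(rmA,rmC)): drop {robot_in(rmC)}, keep {ball_in(b5,rmB)}, require {robot_in(rmA)}
    → {ball_in(b5,rmB), robot_in(rmA)}
  through step 2 (go(rmC,rmA)): drop {robot_in(rmA)}, keep {ball_in(b5,rmB)}, require {robot_in(rmC)}
    → {ball_in(b5,rmB), robot_in(rmC)}
  through step 1 (go(rmB,rmC)): drop {robot_in(rmC)}, keep {ball_in(b5,rmB)}, require {robot_in(rmB)}
    → {ball_in(b5,rmB), robot_in(rmB)}

== RESULT ==
["ball_in(b5,rmB)", "robot_in(rmB)"]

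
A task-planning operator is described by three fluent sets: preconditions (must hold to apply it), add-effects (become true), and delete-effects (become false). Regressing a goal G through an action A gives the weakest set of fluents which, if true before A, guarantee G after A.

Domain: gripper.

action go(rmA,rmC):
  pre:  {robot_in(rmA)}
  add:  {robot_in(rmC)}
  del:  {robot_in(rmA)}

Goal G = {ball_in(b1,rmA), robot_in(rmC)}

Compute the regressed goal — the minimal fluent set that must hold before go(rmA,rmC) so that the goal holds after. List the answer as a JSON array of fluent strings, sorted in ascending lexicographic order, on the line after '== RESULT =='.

Regress:
  G ∩ del = {}  (empty — regression defined)
  G \ add = {ball_in(b1,rmA), robot_in(rmC)} \ {robot_in(rmC)} = {ball_in(b1,rmA)}
  ∪ pre   = {ball_in(b1,rmA)} ∪ {robot_in(rmA)}
          = {ball_in(b1,rmA), robot_in(rmA)}

== RESULT ==
["ball_in(b1,rmA)", "robot_in(rmA)"]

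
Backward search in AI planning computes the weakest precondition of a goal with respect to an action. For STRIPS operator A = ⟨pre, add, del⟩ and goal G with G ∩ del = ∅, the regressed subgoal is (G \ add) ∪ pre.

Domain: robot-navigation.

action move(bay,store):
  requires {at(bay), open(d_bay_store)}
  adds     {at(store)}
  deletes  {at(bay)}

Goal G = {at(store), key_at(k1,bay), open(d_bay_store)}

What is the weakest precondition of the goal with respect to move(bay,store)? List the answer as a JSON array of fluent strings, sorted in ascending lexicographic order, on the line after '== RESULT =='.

Regress:
  G ∩ del = {}  (empty — regression defined)
  G \ add = {at(store), key_at(k1,bay), open(d_bay_store)} \ {at(store)} = {key_at(k1,bay), open(d_bay_store)}
  ∪ pre   = {key_at(k1,bay), open(d_bay_store)} ∪ {at(bay), open(d_bay_store)}
          = {at(bay), key_at(k1,bay), open(d_bay_store)}

== RESULT ==
["at(bay)", "key_at(k1,bay)", "open(d_bay_store)"]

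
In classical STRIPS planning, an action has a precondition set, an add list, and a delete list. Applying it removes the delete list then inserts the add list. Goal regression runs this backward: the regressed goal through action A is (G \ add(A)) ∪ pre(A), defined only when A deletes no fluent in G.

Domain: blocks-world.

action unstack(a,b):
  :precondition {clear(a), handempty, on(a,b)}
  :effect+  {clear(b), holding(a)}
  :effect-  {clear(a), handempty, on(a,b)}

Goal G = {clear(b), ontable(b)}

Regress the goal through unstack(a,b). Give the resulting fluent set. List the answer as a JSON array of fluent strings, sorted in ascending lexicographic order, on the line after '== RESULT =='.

Compute (G \ add) ∪ pre:
  G ∩ del = {}  (empty — regression defined)
  G \ add = {clear(b), ontable(b)} \ {clear(b), holding(a)} = {ontable(b)}
  ∪ pre   = {ontable(b)} ∪ {clear(a), handempty, on(a,b)}
          = {clear(a), handempty, on(a,b), ontable(b)}

== RESULT ==
["clear(a)", "handempty", "on(a,b)", "ontable(b)"]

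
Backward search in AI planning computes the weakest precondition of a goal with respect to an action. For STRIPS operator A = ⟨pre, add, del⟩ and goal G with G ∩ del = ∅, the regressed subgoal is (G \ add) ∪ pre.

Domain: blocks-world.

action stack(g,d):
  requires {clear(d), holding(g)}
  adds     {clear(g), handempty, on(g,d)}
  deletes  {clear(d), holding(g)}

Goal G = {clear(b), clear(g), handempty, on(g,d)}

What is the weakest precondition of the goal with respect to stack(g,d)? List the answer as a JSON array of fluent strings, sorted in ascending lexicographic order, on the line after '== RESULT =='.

Regress:
  G ∩ del = {}  (empty — regression defined)
  G \ add = {clear(b), clear(g), handempty, on(g,d)} \ {clear(g), handempty, on(g,d)} = {clear(b)}
  ∪ pre   = {clear(b)} ∪ {clear(d), holding(g)}
          = {clear(b), clear(d), holding(g)}

== RESULT ==
["clear(b)", "clear(d)", "holding(g)"]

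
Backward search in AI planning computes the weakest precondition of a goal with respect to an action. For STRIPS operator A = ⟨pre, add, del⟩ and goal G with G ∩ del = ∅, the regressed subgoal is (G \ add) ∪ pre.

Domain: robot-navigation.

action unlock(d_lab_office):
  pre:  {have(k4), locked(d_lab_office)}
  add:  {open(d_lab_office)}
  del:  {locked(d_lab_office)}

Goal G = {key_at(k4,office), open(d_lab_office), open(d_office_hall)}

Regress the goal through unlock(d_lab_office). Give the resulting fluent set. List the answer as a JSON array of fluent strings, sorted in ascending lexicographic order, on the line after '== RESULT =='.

Regress:
  G ∩ del = {}  (empty — regression defined)
  G \ add = {key_at(k4,office), open(d_lab_office), open(d_office_hall)} \ {open(d_lab_office)} = {key_at(k4,office), open(d_office_hall)}
  ∪ pre   = {key_at(k4,office), open(d_office_hall)} ∪ {have(k4), locked(d_lab_office)}
          = {have(k4), key_at(k4,office), locked(d_lab_office), open(d_office_hall)}

== RESULT ==
["have(k4)", "key_at(k4,office)", "locked(d_lab_office)", "open(d_office_hall)"]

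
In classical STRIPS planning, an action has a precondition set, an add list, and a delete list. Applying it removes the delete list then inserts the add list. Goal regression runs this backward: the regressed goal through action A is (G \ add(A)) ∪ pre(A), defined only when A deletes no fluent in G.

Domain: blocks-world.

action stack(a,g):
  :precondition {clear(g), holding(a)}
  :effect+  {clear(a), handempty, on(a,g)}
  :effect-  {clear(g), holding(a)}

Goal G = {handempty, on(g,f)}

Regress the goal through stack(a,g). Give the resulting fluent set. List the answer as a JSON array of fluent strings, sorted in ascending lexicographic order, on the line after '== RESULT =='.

Regress:
  G ∩ del = {}  (empty — regression defined)
  G \ add = {handempty, on(g,f)} \ {clear(a), handempty, on(a,g)} = {on(g,f)}
  ∪ pre   = {on(g,f)} ∪ {clear(g), holding(a)}
          = {clear(g), holding(a), on(g,f)}

== RESULT ==
["clear(g)", "holding(a)", "on(g,f)"]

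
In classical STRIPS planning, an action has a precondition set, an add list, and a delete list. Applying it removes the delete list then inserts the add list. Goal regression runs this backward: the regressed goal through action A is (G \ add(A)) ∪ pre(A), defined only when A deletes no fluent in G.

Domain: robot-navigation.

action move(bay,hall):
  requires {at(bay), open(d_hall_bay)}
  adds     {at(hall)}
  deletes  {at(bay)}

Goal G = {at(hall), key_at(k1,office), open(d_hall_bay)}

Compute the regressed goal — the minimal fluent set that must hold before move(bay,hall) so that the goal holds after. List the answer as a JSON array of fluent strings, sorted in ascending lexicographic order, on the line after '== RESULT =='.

Compute (G \ add) ∪ pre:
  G ∩ del = {}  (empty — regression defined)
  G \ add = {at(hall), key_at(k1,office), open(d_hall_bay)} \ {at(hall)} = {key_at(k1,office), open(d_hall_bay)}
  ∪ pre   = {key_at(k1,office), open(d_hall_bay)} ∪ {at(bay), open(d_hall_bay)}
          = {at(bay), key_at(k1,office), open(d_hall_bay)}

== RESULT ==
["at(bay)", "key_at(k1,office)", "open(d_hall_bay)"]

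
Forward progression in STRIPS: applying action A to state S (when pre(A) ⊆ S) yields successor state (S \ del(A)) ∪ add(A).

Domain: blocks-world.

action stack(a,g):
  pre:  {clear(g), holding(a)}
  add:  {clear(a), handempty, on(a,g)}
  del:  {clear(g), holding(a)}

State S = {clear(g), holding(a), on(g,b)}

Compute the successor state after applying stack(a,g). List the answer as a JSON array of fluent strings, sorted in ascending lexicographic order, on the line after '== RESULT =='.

Progress:
  pre ⊆ S: {clear(g), holding(a)} ⊆ S  — applicable
  S \ del = {on(g,b)}
  ∪ add   = {clear(a), handempty, on(a,g), on(g,b)}

== RESULT ==
["clear(a)", "handempty", "on(a,g)", "on(g,b)"]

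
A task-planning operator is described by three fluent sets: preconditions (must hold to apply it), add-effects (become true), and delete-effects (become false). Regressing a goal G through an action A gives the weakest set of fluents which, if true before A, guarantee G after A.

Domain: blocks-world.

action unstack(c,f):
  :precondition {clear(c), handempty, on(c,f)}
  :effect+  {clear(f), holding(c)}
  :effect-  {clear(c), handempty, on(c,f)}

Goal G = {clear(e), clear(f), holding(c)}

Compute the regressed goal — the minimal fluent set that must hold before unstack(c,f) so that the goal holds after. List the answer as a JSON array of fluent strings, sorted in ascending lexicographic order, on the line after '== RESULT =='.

Regress:
  G ∩ del = {}  (empty — regression defined)
  G \ add = {clear(e), clear(f), holding(c)} \ {clear(f), holding(c)} = {clear(e)}
  ∪ pre   = {clear(e)} ∪ {clear(c), handempty, on(c,f)}
          = {clear(c), clear(e), handempty, on(c,f)}

== RESULT ==
["clear(c)", "clear(e)", "handempty", "on(c,f)"]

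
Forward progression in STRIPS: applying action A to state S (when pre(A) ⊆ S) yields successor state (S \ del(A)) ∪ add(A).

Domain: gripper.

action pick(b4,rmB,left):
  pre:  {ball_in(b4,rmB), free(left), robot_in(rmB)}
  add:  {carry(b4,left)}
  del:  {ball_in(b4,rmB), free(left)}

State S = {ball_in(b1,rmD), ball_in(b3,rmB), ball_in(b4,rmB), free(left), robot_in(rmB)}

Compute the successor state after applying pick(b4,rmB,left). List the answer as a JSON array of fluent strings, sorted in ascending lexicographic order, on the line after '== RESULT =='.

Compute (S \ del) ∪ add:
  pre ⊆ S: {ball_in(b4,rmB), free(left), robot_in(rmB)} ⊆ S  — applicable
  S \ del = {ball_in(b1,rmD), ball_in(b3,rmB), robot_in(rmB)}
  ∪ add   = {ball_in(b1,rmD), ball_in(b3,rmB), carry(b4,left), robot_in(rmB)}

== RESULT ==
["ball_in(b1,rmD)", "ball_in(b3,rmB)", "carry(b4,left)", "robot_in(rmB)"]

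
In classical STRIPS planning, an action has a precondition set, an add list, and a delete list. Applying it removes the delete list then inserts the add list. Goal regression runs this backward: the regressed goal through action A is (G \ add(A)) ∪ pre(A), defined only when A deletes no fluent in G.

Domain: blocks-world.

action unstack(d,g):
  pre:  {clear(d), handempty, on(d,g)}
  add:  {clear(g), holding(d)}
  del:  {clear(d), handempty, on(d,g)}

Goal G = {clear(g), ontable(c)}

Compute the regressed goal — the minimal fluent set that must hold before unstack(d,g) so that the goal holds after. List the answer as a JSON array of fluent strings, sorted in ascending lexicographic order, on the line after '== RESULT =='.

Compute (G \ add) ∪ pre:
  G ∩ del = {}  (empty — regression defined)
  G \ add = {clear(g), ontable(c)} \ {clear(g), holding(d)} = {ontable(c)}
  ∪ pre   = {ontable(c)} ∪ {clear(d), handempty, on(d,g)}
          = {clear(d), handempty, on(d,g), ontable(c)}

== RESULT ==
["clear(d)", "handempty", "on(d,g)", "ontable(c)"]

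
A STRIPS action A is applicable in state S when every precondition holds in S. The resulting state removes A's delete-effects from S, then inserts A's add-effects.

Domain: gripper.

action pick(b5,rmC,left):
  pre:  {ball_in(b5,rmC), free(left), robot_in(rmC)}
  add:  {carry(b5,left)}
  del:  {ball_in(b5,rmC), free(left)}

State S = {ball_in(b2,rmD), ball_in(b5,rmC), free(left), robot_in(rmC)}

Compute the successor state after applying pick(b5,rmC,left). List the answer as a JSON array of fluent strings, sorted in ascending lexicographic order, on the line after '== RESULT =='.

Compute (S \ del) ∪ add:
  pre ⊆ S: {ball_in(b5,rmC), free(left), robot_in(rmC)} ⊆ S  — applicable
  S \ del = {ball_in(b2,rmD), robot_in(rmC)}
  ∪ add   = {ball_in(b2,rmD), carry(b5,left), robot_in(rmC)}

== RESULT ==
["ball_in(b2,rmD)", "carry(b5,left)", "robot_in(rmC)"]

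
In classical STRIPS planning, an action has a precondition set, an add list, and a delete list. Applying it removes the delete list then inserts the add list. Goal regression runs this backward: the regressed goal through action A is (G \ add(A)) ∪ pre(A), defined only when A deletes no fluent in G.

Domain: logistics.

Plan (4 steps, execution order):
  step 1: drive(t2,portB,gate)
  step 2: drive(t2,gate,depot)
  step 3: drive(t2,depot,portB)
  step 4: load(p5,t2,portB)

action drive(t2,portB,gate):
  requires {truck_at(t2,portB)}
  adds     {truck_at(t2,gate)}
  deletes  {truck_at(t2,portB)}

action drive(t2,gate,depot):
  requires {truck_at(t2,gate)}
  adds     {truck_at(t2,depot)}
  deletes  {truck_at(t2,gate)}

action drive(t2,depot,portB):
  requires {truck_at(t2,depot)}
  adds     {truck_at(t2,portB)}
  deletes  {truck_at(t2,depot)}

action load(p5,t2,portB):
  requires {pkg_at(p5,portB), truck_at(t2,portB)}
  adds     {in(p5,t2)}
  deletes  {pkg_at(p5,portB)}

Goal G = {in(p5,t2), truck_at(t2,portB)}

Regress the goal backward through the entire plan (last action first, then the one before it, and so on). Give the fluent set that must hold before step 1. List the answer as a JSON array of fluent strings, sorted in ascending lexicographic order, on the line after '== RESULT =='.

Regress step by step:
  through step 4 (load(p5,t2,portB)): drop {in(p5,t2)}, keep {truck_at(t2,portB)}, require {pkg_at(p5,portB), truck_at(t2,portB)}
    → {pkg_at(p5,portB), truck_at(t2,portB)}
  through step 3 (drive(t2,depot,portB)): drop {truck_at(t2,portB)}, keep {pkg_at(p5,portB)}, require {truck_at(t2,depot)}
    → {pkg_at(p5,portB), truck_at(t2,depot)}
  through step 2 (drive(t2,gate,depot)): drop {truck_at(t2,depot)}, keep {pkg_at(p5,portB)}, require {truck_at(t2,gate)}
    → {pkg_at(p5,portB), truck_at(t2,gate)}
  through step 1 (drive(t2,portB,gate)): drop {truck_at(t2,gate)}, keep {pkg_at(p5,portB)}, require {truck_at(t2,portB)}
    → {pkg_at(p5,portB), truck_at(t2,portB)}

== RESULT ==
["pkg_at(p5,portB)", "truck_at(t2,portB)"]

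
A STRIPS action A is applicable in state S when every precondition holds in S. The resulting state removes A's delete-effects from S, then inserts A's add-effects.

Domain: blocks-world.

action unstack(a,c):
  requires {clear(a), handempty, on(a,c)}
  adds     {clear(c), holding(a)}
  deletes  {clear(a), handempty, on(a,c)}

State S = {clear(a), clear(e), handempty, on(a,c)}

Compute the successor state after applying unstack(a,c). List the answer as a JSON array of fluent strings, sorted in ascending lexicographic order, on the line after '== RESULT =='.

Progress:
  pre ⊆ S: {clear(a), handempty, on(a,c)} ⊆ S  — applicable
  S \ del = {clear(e)}
  ∪ add   = {clear(c), clear(e), holding(a)}

== RESULT ==
["clear(c)", "clear(e)", "holding(a)"]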